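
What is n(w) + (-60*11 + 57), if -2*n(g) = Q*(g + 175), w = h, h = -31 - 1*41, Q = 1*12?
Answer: -1221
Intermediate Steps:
Q = 12
h = -72 (h = -31 - 41 = -72)
w = -72
n(g) = -1050 - 6*g (n(g) = -6*(g + 175) = -6*(175 + g) = -(2100 + 12*g)/2 = -1050 - 6*g)
n(w) + (-60*11 + 57) = (-1050 - 6*(-72)) + (-60*11 + 57) = (-1050 + 432) + (-660 + 57) = -618 - 603 = -1221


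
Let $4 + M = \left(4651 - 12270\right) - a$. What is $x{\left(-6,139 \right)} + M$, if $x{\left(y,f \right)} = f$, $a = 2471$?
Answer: $-9955$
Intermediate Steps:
$M = -10094$ ($M = -4 + \left(\left(4651 - 12270\right) - 2471\right) = -4 - 10090 = -10094$)
$x{\left(-6,139 \right)} + M = 139 - 10094 = -9955$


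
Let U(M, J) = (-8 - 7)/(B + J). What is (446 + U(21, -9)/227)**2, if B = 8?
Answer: 10252980049/51529 ≈ 1.9898e+5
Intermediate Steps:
U(M, J) = -15/(8 + J) (U(M, J) = (-8 - 7)/(8 + J) = -15/(8 + J))
(446 + U(21, -9)/227)**2 = (446 - 15/(8 - 9)/227)**2 = (446 - 15/(-1)*(1/227))**2 = (446 - 15*(-1)*(1/227))**2 = (446 + 15*(1/227))**2 = (446 + 15/227)**2 = (101257/227)**2 = 10252980049/51529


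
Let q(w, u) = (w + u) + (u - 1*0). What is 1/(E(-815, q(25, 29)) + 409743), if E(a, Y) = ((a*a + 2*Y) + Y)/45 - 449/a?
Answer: 7335/3113778208 ≈ 2.3557e-6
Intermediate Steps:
q(w, u) = w + 2*u (q(w, u) = (u + w) + (u + 0) = (u + w) + u = w + 2*u)
E(a, Y) = -449/a + Y/15 + a²/45 (E(a, Y) = ((a² + 2*Y) + Y)*(1/45) - 449/a = (a² + 3*Y)*(1/45) - 449/a = (Y/15 + a²/45) - 449/a = -449/a + Y/15 + a²/45)
1/(E(-815, q(25, 29)) + 409743) = 1/((-449/(-815) + (25 + 2*29)/15 + (1/45)*(-815)²) + 409743) = 1/((-449*(-1/815) + (25 + 58)/15 + (1/45)*664225) + 409743) = 1/((449/815 + (1/15)*83 + 132845/9) + 409743) = 1/((449/815 + 83/15 + 132845/9) + 409743) = 1/(108313303/7335 + 409743) = 1/(3113778208/7335) = 7335/3113778208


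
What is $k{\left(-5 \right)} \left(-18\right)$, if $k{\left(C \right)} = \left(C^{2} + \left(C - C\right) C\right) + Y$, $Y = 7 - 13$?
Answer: $-342$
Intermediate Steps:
$Y = -6$
$k{\left(C \right)} = -6 + C^{2}$ ($k{\left(C \right)} = \left(C^{2} + \left(C - C\right) C\right) - 6 = \left(C^{2} + 0 C\right) - 6 = \left(C^{2} + 0\right) - 6 = C^{2} - 6 = -6 + C^{2}$)
$k{\left(-5 \right)} \left(-18\right) = \left(-6 + \left(-5\right)^{2}\right) \left(-18\right) = \left(-6 + 25\right) \left(-18\right) = 19 \left(-18\right) = -342$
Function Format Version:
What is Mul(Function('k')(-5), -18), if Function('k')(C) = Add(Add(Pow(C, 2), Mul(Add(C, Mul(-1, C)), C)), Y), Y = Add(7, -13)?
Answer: -342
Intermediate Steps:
Y = -6
Function('k')(C) = Add(-6, Pow(C, 2)) (Function('k')(C) = Add(Add(Pow(C, 2), Mul(Add(C, Mul(-1, C)), C)), -6) = Add(Add(Pow(C, 2), Mul(0, C)), -6) = Add(Add(Pow(C, 2), 0), -6) = Add(Pow(C, 2), -6) = Add(-6, Pow(C, 2)))
Mul(Function('k')(-5), -18) = Mul(Add(-6, Pow(-5, 2)), -18) = Mul(Add(-6, 25), -18) = Mul(19, -18) = -342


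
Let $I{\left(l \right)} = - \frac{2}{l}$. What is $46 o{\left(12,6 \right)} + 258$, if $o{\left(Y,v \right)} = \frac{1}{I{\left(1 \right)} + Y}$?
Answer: $\frac{1313}{5} \approx 262.6$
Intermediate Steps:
$o{\left(Y,v \right)} = \frac{1}{-2 + Y}$ ($o{\left(Y,v \right)} = \frac{1}{- \frac{2}{1} + Y} = \frac{1}{\left(-2\right) 1 + Y} = \frac{1}{-2 + Y}$)
$46 o{\left(12,6 \right)} + 258 = \frac{46}{-2 + 12} + 258 = \frac{46}{10} + 258 = 46 \cdot \frac{1}{10} + 258 = \frac{23}{5} + 258 = \frac{1313}{5}$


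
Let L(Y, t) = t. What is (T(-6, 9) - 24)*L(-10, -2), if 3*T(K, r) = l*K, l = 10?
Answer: 88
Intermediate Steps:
T(K, r) = 10*K/3 (T(K, r) = (10*K)/3 = 10*K/3)
(T(-6, 9) - 24)*L(-10, -2) = ((10/3)*(-6) - 24)*(-2) = (-20 - 24)*(-2) = -44*(-2) = 88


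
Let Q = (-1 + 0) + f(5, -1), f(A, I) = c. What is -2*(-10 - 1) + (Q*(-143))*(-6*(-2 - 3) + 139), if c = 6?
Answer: -120813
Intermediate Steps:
f(A, I) = 6
Q = 5 (Q = (-1 + 0) + 6 = -1 + 6 = 5)
-2*(-10 - 1) + (Q*(-143))*(-6*(-2 - 3) + 139) = -2*(-10 - 1) + (5*(-143))*(-6*(-2 - 3) + 139) = -2*(-11) - 715*(-6*(-5) + 139) = 22 - 715*(30 + 139) = 22 - 715*169 = 22 - 120835 = -120813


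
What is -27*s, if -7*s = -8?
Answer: -216/7 ≈ -30.857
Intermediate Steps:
s = 8/7 (s = -⅐*(-8) = 8/7 ≈ 1.1429)
-27*s = -27*8/7 = -216/7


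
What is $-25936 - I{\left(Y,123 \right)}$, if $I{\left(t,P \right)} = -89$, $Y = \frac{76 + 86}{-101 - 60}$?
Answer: $-25847$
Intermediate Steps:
$Y = - \frac{162}{161}$ ($Y = \frac{162}{-161} = 162 \left(- \frac{1}{161}\right) = - \frac{162}{161} \approx -1.0062$)
$-25936 - I{\left(Y,123 \right)} = -25936 - -89 = -25936 + 89 = -25847$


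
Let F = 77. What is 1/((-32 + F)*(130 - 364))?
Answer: -1/10530 ≈ -9.4967e-5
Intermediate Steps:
1/((-32 + F)*(130 - 364)) = 1/((-32 + 77)*(130 - 364)) = 1/(45*(-234)) = 1/(-10530) = -1/10530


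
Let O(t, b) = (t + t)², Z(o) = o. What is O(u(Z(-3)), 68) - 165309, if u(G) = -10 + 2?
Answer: -165053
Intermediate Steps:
u(G) = -8
O(t, b) = 4*t² (O(t, b) = (2*t)² = 4*t²)
O(u(Z(-3)), 68) - 165309 = 4*(-8)² - 165309 = 4*64 - 165309 = 256 - 165309 = -165053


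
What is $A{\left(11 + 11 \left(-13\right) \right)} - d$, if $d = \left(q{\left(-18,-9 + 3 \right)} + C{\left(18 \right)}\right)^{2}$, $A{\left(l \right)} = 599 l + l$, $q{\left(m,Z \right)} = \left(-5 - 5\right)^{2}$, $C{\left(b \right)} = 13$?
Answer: $-91969$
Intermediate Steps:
$q{\left(m,Z \right)} = 100$ ($q{\left(m,Z \right)} = \left(-10\right)^{2} = 100$)
$A{\left(l \right)} = 600 l$
$d = 12769$ ($d = \left(100 + 13\right)^{2} = 113^{2} = 12769$)
$A{\left(11 + 11 \left(-13\right) \right)} - d = 600 \left(11 + 11 \left(-13\right)\right) - 12769 = 600 \left(11 - 143\right) - 12769 = 600 \left(-132\right) - 12769 = -79200 - 12769 = -91969$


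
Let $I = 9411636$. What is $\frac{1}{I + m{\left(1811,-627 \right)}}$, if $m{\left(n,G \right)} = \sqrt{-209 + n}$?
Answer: $\frac{1568606}{14763148699149} - \frac{\sqrt{178}}{29526297398298} \approx 1.0625 \cdot 10^{-7}$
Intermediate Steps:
$\frac{1}{I + m{\left(1811,-627 \right)}} = \frac{1}{9411636 + \sqrt{-209 + 1811}} = \frac{1}{9411636 + \sqrt{1602}} = \frac{1}{9411636 + 3 \sqrt{178}}$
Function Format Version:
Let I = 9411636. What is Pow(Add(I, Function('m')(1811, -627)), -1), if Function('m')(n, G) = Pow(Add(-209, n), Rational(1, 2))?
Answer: Add(Rational(1568606, 14763148699149), Mul(Rational(-1, 29526297398298), Pow(178, Rational(1, 2)))) ≈ 1.0625e-7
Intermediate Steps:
Pow(Add(I, Function('m')(1811, -627)), -1) = Pow(Add(9411636, Pow(Add(-209, 1811), Rational(1, 2))), -1) = Pow(Add(9411636, Pow(1602, Rational(1, 2))), -1) = Pow(Add(9411636, Mul(3, Pow(178, Rational(1, 2)))), -1)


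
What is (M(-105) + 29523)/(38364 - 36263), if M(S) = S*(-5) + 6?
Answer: 30054/2101 ≈ 14.305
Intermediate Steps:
M(S) = 6 - 5*S (M(S) = -5*S + 6 = 6 - 5*S)
(M(-105) + 29523)/(38364 - 36263) = ((6 - 5*(-105)) + 29523)/(38364 - 36263) = ((6 + 525) + 29523)/2101 = (531 + 29523)*(1/2101) = 30054*(1/2101) = 30054/2101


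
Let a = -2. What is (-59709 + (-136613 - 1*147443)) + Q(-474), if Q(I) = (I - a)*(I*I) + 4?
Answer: -106390833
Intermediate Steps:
Q(I) = 4 + I²*(2 + I) (Q(I) = (I - 1*(-2))*(I*I) + 4 = (I + 2)*I² + 4 = (2 + I)*I² + 4 = I²*(2 + I) + 4 = 4 + I²*(2 + I))
(-59709 + (-136613 - 1*147443)) + Q(-474) = (-59709 + (-136613 - 1*147443)) + (4 + (-474)³ + 2*(-474)²) = (-59709 + (-136613 - 147443)) + (4 - 106496424 + 2*224676) = (-59709 - 284056) + (4 - 106496424 + 449352) = -343765 - 106047068 = -106390833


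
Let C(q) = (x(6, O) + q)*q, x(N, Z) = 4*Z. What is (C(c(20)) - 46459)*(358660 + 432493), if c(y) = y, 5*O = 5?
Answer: -36376423787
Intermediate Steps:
O = 1 (O = (1/5)*5 = 1)
C(q) = q*(4 + q) (C(q) = (4*1 + q)*q = (4 + q)*q = q*(4 + q))
(C(c(20)) - 46459)*(358660 + 432493) = (20*(4 + 20) - 46459)*(358660 + 432493) = (20*24 - 46459)*791153 = (480 - 46459)*791153 = -45979*791153 = -36376423787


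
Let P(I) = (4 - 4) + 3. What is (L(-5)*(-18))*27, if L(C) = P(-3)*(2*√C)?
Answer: -2916*I*√5 ≈ -6520.4*I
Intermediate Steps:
P(I) = 3 (P(I) = 0 + 3 = 3)
L(C) = 6*√C (L(C) = 3*(2*√C) = 6*√C)
(L(-5)*(-18))*27 = ((6*√(-5))*(-18))*27 = ((6*(I*√5))*(-18))*27 = ((6*I*√5)*(-18))*27 = -108*I*√5*27 = -2916*I*√5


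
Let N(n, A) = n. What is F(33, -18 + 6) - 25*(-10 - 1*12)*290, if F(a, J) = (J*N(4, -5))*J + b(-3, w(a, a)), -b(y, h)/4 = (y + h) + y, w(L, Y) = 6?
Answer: 160076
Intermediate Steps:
b(y, h) = -8*y - 4*h (b(y, h) = -4*((y + h) + y) = -4*((h + y) + y) = -4*(h + 2*y) = -8*y - 4*h)
F(a, J) = 4*J**2 (F(a, J) = (J*4)*J + (-8*(-3) - 4*6) = (4*J)*J + (24 - 24) = 4*J**2 + 0 = 4*J**2)
F(33, -18 + 6) - 25*(-10 - 1*12)*290 = 4*(-18 + 6)**2 - 25*(-10 - 1*12)*290 = 4*(-12)**2 - 25*(-10 - 12)*290 = 4*144 - 25*(-22)*290 = 576 + 550*290 = 576 + 159500 = 160076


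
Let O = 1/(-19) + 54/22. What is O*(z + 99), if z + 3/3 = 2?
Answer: 50200/209 ≈ 240.19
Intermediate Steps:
O = 502/209 (O = 1*(-1/19) + 54*(1/22) = -1/19 + 27/11 = 502/209 ≈ 2.4019)
z = 1 (z = -1 + 2 = 1)
O*(z + 99) = 502*(1 + 99)/209 = (502/209)*100 = 50200/209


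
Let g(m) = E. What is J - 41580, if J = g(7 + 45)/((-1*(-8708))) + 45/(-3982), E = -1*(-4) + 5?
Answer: -720898750251/17337628 ≈ -41580.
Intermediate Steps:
E = 9 (E = 4 + 5 = 9)
g(m) = 9
J = -178011/17337628 (J = 9/((-1*(-8708))) + 45/(-3982) = 9/8708 + 45*(-1/3982) = 9*(1/8708) - 45/3982 = 9/8708 - 45/3982 = -178011/17337628 ≈ -0.010267)
J - 41580 = -178011/17337628 - 41580 = -720898750251/17337628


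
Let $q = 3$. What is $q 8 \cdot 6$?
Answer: $144$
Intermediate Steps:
$q 8 \cdot 6 = 3 \cdot 8 \cdot 6 = 24 \cdot 6 = 144$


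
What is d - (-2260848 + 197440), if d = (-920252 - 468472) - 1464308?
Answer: -789624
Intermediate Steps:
d = -2853032 (d = -1388724 - 1464308 = -2853032)
d - (-2260848 + 197440) = -2853032 - (-2260848 + 197440) = -2853032 - 1*(-2063408) = -2853032 + 2063408 = -789624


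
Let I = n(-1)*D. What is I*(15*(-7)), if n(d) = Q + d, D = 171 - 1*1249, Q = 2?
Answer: 113190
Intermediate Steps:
D = -1078 (D = 171 - 1249 = -1078)
n(d) = 2 + d
I = -1078 (I = (2 - 1)*(-1078) = 1*(-1078) = -1078)
I*(15*(-7)) = -16170*(-7) = -1078*(-105) = 113190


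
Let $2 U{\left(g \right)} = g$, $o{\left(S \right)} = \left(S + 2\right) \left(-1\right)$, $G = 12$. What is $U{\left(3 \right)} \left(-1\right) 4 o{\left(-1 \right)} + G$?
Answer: $18$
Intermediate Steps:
$o{\left(S \right)} = -2 - S$ ($o{\left(S \right)} = \left(2 + S\right) \left(-1\right) = -2 - S$)
$U{\left(g \right)} = \frac{g}{2}$
$U{\left(3 \right)} \left(-1\right) 4 o{\left(-1 \right)} + G = \frac{1}{2} \cdot 3 \left(-1\right) 4 \left(-2 - -1\right) + 12 = \frac{3}{2} \left(-1\right) 4 \left(-2 + 1\right) + 12 = \left(- \frac{3}{2}\right) 4 \left(-1\right) + 12 = \left(-6\right) \left(-1\right) + 12 = 6 + 12 = 18$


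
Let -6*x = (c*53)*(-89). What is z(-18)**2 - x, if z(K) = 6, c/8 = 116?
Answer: -2188580/3 ≈ -7.2953e+5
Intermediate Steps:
c = 928 (c = 8*116 = 928)
x = 2188688/3 (x = -928*53*(-89)/6 = -24592*(-89)/3 = -1/6*(-4377376) = 2188688/3 ≈ 7.2956e+5)
z(-18)**2 - x = 6**2 - 1*2188688/3 = 36 - 2188688/3 = -2188580/3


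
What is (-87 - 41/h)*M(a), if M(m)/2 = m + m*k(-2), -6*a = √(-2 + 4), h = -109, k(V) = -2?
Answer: -9442*√2/327 ≈ -40.835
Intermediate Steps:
a = -√2/6 (a = -√(-2 + 4)/6 = -√2/6 ≈ -0.23570)
M(m) = -2*m (M(m) = 2*(m + m*(-2)) = 2*(m - 2*m) = 2*(-m) = -2*m)
(-87 - 41/h)*M(a) = (-87 - 41/(-109))*(-(-1)*√2/3) = (-87 - 41*(-1/109))*(√2/3) = (-87 + 41/109)*(√2/3) = -9442*√2/327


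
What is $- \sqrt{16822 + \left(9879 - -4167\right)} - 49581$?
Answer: $-49581 - 2 \sqrt{7717} \approx -49757.0$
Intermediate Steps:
$- \sqrt{16822 + \left(9879 - -4167\right)} - 49581 = - \sqrt{16822 + \left(9879 + 4167\right)} - 49581 = - \sqrt{16822 + 14046} - 49581 = - \sqrt{30868} - 49581 = - 2 \sqrt{7717} - 49581 = -49581 - 2 \sqrt{7717}$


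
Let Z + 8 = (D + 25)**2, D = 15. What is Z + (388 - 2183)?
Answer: -203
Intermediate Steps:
Z = 1592 (Z = -8 + (15 + 25)**2 = -8 + 40**2 = -8 + 1600 = 1592)
Z + (388 - 2183) = 1592 + (388 - 2183) = 1592 - 1795 = -203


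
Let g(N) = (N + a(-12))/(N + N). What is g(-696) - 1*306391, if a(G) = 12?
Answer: -35541299/116 ≈ -3.0639e+5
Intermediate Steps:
g(N) = (12 + N)/(2*N) (g(N) = (N + 12)/(N + N) = (12 + N)/((2*N)) = (12 + N)*(1/(2*N)) = (12 + N)/(2*N))
g(-696) - 1*306391 = (½)*(12 - 696)/(-696) - 1*306391 = (½)*(-1/696)*(-684) - 306391 = 57/116 - 306391 = -35541299/116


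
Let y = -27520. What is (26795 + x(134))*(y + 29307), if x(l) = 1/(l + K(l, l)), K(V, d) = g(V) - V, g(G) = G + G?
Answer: 12832556007/268 ≈ 4.7883e+7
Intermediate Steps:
g(G) = 2*G
K(V, d) = V (K(V, d) = 2*V - V = V)
x(l) = 1/(2*l) (x(l) = 1/(l + l) = 1/(2*l))
(26795 + x(134))*(y + 29307) = (26795 + (½)/134)*(-27520 + 29307) = (26795 + (½)*(1/134))*1787 = (26795 + 1/268)*1787 = (7181061/268)*1787 = 12832556007/268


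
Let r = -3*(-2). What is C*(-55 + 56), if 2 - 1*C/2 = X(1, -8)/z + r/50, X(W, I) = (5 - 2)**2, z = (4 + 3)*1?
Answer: 208/175 ≈ 1.1886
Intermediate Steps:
r = 6
z = 7 (z = 7*1 = 7)
X(W, I) = 9 (X(W, I) = 3**2 = 9)
C = 208/175 (C = 4 - 2*(9/7 + 6/50) = 4 - 2*(9*(1/7) + 6*(1/50)) = 4 - 2*(9/7 + 3/25) = 4 - 2*246/175 = 4 - 492/175 = 208/175 ≈ 1.1886)
C*(-55 + 56) = 208*(-55 + 56)/175 = (208/175)*1 = 208/175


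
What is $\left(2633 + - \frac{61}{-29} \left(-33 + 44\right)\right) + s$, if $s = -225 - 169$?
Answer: $\frac{65602}{29} \approx 2262.1$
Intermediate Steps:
$s = -394$ ($s = -225 - 169 = -394$)
$\left(2633 + - \frac{61}{-29} \left(-33 + 44\right)\right) + s = \left(2633 + - \frac{61}{-29} \left(-33 + 44\right)\right) - 394 = \left(2633 + \left(-61\right) \left(- \frac{1}{29}\right) 11\right) - 394 = \left(2633 + \frac{61}{29} \cdot 11\right) - 394 = \left(2633 + \frac{671}{29}\right) - 394 = \frac{77028}{29} - 394 = \frac{65602}{29}$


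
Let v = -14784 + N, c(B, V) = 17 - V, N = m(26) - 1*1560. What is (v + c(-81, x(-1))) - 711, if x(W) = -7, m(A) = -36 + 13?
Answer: -17054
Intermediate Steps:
m(A) = -23
N = -1583 (N = -23 - 1*1560 = -23 - 1560 = -1583)
v = -16367 (v = -14784 - 1583 = -16367)
(v + c(-81, x(-1))) - 711 = (-16367 + (17 - 1*(-7))) - 711 = (-16367 + (17 + 7)) - 711 = (-16367 + 24) - 711 = -16343 - 711 = -17054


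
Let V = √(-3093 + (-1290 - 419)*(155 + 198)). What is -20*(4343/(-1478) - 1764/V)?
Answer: 43430/739 - 3528*I*√606370/60637 ≈ 58.769 - 45.306*I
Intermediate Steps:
V = I*√606370 (V = √(-3093 - 1709*353) = √(-3093 - 603277) = √(-606370) = I*√606370 ≈ 778.7*I)
-20*(4343/(-1478) - 1764/V) = -20*(4343/(-1478) - 1764*(-I*√606370/606370)) = -20*(4343*(-1/1478) - (-882)*I*√606370/303185) = -20*(-4343/1478 + 882*I*√606370/303185) = 43430/739 - 3528*I*√606370/60637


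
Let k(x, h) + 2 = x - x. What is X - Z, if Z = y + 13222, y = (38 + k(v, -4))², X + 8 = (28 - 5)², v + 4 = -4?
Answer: -13997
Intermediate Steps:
v = -8 (v = -4 - 4 = -8)
X = 521 (X = -8 + (28 - 5)² = -8 + 23² = -8 + 529 = 521)
k(x, h) = -2 (k(x, h) = -2 + (x - x) = -2 + 0 = -2)
y = 1296 (y = (38 - 2)² = 36² = 1296)
Z = 14518 (Z = 1296 + 13222 = 14518)
X - Z = 521 - 1*14518 = 521 - 14518 = -13997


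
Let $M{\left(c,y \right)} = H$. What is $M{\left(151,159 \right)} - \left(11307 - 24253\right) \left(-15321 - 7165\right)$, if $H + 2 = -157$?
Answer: $-291103915$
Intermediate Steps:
$H = -159$ ($H = -2 - 157 = -159$)
$M{\left(c,y \right)} = -159$
$M{\left(151,159 \right)} - \left(11307 - 24253\right) \left(-15321 - 7165\right) = -159 - \left(11307 - 24253\right) \left(-15321 - 7165\right) = -159 - \left(-12946\right) \left(-22486\right) = -159 - 291103756 = -291103915$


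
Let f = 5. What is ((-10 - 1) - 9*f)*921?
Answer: -51576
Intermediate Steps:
((-10 - 1) - 9*f)*921 = ((-10 - 1) - 9*5)*921 = (-11 - 45)*921 = -56*921 = -51576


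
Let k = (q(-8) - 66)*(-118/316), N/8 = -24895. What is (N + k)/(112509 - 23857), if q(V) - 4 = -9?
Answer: -31463091/14007016 ≈ -2.2462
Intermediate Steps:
N = -199160 (N = 8*(-24895) = -199160)
q(V) = -5 (q(V) = 4 - 9 = -5)
k = 4189/158 (k = (-5 - 66)*(-118/316) = -(-8378)/316 = -71*(-59/158) = 4189/158 ≈ 26.513)
(N + k)/(112509 - 23857) = (-199160 + 4189/158)/(112509 - 23857) = -31463091/158/88652 = -31463091/158*1/88652 = -31463091/14007016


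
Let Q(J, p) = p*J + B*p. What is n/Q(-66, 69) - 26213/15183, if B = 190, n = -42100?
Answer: -71956894/10825479 ≈ -6.6470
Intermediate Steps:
Q(J, p) = 190*p + J*p (Q(J, p) = p*J + 190*p = J*p + 190*p = 190*p + J*p)
n/Q(-66, 69) - 26213/15183 = -42100*1/(69*(190 - 66)) - 26213/15183 = -42100/(69*124) - 26213*1/15183 = -42100/8556 - 26213/15183 = -42100*1/8556 - 26213/15183 = -10525/2139 - 26213/15183 = -71956894/10825479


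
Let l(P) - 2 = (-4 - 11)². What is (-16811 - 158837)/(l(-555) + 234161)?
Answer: -3992/5327 ≈ -0.74939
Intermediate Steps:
l(P) = 227 (l(P) = 2 + (-4 - 11)² = 2 + (-15)² = 2 + 225 = 227)
(-16811 - 158837)/(l(-555) + 234161) = (-16811 - 158837)/(227 + 234161) = -175648/234388 = -175648*1/234388 = -3992/5327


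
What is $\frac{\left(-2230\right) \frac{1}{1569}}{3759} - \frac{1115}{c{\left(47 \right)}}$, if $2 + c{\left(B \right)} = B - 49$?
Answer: $\frac{6576117245}{23591484} \approx 278.75$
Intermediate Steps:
$c{\left(B \right)} = -51 + B$ ($c{\left(B \right)} = -2 + \left(B - 49\right) = -2 + \left(-49 + B\right) = -51 + B$)
$\frac{\left(-2230\right) \frac{1}{1569}}{3759} - \frac{1115}{c{\left(47 \right)}} = \frac{\left(-2230\right) \frac{1}{1569}}{3759} - \frac{1115}{-51 + 47} = \left(-2230\right) \frac{1}{1569} \cdot \frac{1}{3759} - \frac{1115}{-4} = \left(- \frac{2230}{1569}\right) \frac{1}{3759} - - \frac{1115}{4} = - \frac{2230}{5897871} + \frac{1115}{4} = \frac{6576117245}{23591484}$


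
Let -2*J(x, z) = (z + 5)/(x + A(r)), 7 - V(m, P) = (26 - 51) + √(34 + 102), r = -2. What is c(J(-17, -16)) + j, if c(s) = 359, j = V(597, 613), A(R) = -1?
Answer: 391 - 2*√34 ≈ 379.34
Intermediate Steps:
V(m, P) = 32 - 2*√34 (V(m, P) = 7 - ((26 - 51) + √(34 + 102)) = 7 - (-25 + √136) = 7 - (-25 + 2*√34) = 7 + (25 - 2*√34) = 32 - 2*√34)
j = 32 - 2*√34 ≈ 20.338
J(x, z) = -(5 + z)/(2*(-1 + x)) (J(x, z) = -(z + 5)/(2*(x - 1)) = -(5 + z)/(2*(-1 + x)))
c(J(-17, -16)) + j = 359 + (32 - 2*√34) = 391 - 2*√34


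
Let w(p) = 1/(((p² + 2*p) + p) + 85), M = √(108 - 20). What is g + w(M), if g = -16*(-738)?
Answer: 344049869/29137 - 6*√22/29137 ≈ 11808.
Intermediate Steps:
g = 11808
M = 2*√22 (M = √88 = 2*√22 ≈ 9.3808)
w(p) = 1/(85 + p² + 3*p) (w(p) = 1/((p² + 3*p) + 85) = 1/(85 + p² + 3*p))
g + w(M) = 11808 + 1/(85 + (2*√22)² + 3*(2*√22)) = 11808 + 1/(85 + 88 + 6*√22) = 11808 + 1/(173 + 6*√22)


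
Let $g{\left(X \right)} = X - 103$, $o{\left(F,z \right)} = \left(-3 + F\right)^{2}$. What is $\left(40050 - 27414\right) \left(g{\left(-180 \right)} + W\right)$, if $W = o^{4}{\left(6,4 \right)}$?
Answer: $79328808$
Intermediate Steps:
$W = 6561$ ($W = \left(\left(-3 + 6\right)^{2}\right)^{4} = \left(3^{2}\right)^{4} = 9^{4} = 6561$)
$g{\left(X \right)} = -103 + X$ ($g{\left(X \right)} = X - 103 = -103 + X$)
$\left(40050 - 27414\right) \left(g{\left(-180 \right)} + W\right) = \left(40050 - 27414\right) \left(\left(-103 - 180\right) + 6561\right) = 12636 \left(-283 + 6561\right) = 12636 \cdot 6278 = 79328808$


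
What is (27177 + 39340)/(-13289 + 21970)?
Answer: 66517/8681 ≈ 7.6624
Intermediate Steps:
(27177 + 39340)/(-13289 + 21970) = 66517/8681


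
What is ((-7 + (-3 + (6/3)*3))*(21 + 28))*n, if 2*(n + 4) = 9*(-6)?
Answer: 6076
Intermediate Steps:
n = -31 (n = -4 + (9*(-6))/2 = -4 + (1/2)*(-54) = -4 - 27 = -31)
((-7 + (-3 + (6/3)*3))*(21 + 28))*n = ((-7 + (-3 + (6/3)*3))*(21 + 28))*(-31) = ((-7 + (-3 + (6*(1/3))*3))*49)*(-31) = ((-7 + (-3 + 2*3))*49)*(-31) = ((-7 + (-3 + 6))*49)*(-31) = ((-7 + 3)*49)*(-31) = -4*49*(-31) = -196*(-31) = 6076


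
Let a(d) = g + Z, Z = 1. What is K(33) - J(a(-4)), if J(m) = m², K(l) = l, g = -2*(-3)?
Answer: -16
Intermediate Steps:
g = 6
a(d) = 7 (a(d) = 6 + 1 = 7)
K(33) - J(a(-4)) = 33 - 1*7² = 33 - 1*49 = 33 - 49 = -16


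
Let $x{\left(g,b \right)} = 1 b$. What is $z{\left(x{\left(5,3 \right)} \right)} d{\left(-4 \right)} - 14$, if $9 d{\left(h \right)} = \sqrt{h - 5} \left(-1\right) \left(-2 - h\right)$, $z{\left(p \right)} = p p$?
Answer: $-14 - 6 i \approx -14.0 - 6.0 i$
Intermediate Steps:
$x{\left(g,b \right)} = b$
$z{\left(p \right)} = p^{2}$
$d{\left(h \right)} = - \frac{\sqrt{-5 + h} \left(-2 - h\right)}{9}$ ($d{\left(h \right)} = \frac{\sqrt{h - 5} \left(-1\right) \left(-2 - h\right)}{9} = \frac{\sqrt{-5 + h} \left(-1\right) \left(-2 - h\right)}{9} = \frac{- \sqrt{-5 + h} \left(-2 - h\right)}{9} = \frac{\left(-1\right) \sqrt{-5 + h} \left(-2 - h\right)}{9} = - \frac{\sqrt{-5 + h} \left(-2 - h\right)}{9}$)
$z{\left(x{\left(5,3 \right)} \right)} d{\left(-4 \right)} - 14 = 3^{2} \frac{\sqrt{-5 - 4} \left(2 - 4\right)}{9} - 14 = 9 \cdot \frac{1}{9} \sqrt{-9} \left(-2\right) - 14 = 9 \cdot \frac{1}{9} \cdot 3 i \left(-2\right) - 14 = 9 \left(- \frac{2 i}{3}\right) - 14 = - 6 i - 14 = -14 - 6 i$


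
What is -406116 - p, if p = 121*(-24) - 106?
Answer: -403106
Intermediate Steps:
p = -3010 (p = -2904 - 106 = -3010)
-406116 - p = -406116 - 1*(-3010) = -406116 + 3010 = -403106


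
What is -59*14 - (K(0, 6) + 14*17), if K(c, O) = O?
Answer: -1070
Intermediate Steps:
-59*14 - (K(0, 6) + 14*17) = -59*14 - (6 + 14*17) = -826 - (6 + 238) = -826 - 1*244 = -826 - 244 = -1070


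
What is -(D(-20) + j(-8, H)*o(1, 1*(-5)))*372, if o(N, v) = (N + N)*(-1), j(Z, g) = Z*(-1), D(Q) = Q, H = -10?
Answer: 13392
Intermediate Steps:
j(Z, g) = -Z
o(N, v) = -2*N (o(N, v) = (2*N)*(-1) = -2*N)
-(D(-20) + j(-8, H)*o(1, 1*(-5)))*372 = -(-20 + (-1*(-8))*(-2*1))*372 = -(-20 + 8*(-2))*372 = -(-20 - 16)*372 = -(-36)*372 = -1*(-13392) = 13392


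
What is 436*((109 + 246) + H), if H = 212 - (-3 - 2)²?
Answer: 236312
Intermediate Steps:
H = 187 (H = 212 - 1*(-5)² = 212 - 1*25 = 212 - 25 = 187)
436*((109 + 246) + H) = 436*((109 + 246) + 187) = 436*(355 + 187) = 436*542 = 236312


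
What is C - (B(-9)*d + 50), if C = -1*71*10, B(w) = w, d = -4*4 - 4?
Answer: -940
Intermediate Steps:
d = -20 (d = -16 - 4 = -20)
C = -710 (C = -71*10 = -710)
C - (B(-9)*d + 50) = -710 - (-9*(-20) + 50) = -710 - (180 + 50) = -710 - 1*230 = -710 - 230 = -940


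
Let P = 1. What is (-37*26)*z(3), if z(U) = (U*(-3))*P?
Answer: 8658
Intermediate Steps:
z(U) = -3*U (z(U) = (U*(-3))*1 = -3*U*1 = -3*U)
(-37*26)*z(3) = (-37*26)*(-3*3) = -962*(-9) = 8658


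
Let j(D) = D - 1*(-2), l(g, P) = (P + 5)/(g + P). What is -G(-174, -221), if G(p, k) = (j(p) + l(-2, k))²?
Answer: -1454659600/49729 ≈ -29252.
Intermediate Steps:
l(g, P) = (5 + P)/(P + g)
j(D) = 2 + D (j(D) = D + 2 = 2 + D)
G(p, k) = (2 + p + (5 + k)/(-2 + k))² (G(p, k) = ((2 + p) + (5 + k)/(k - 2))² = ((2 + p) + (5 + k)/(-2 + k))² = (2 + p + (5 + k)/(-2 + k))²)
-G(-174, -221) = -(5 - 221 + (-2 - 221)*(2 - 174))²/(-2 - 221)² = -(5 - 221 - 223*(-172))²/(-223)² = -(5 - 221 + 38356)²/49729 = -38140²/49729 = -1454659600/49729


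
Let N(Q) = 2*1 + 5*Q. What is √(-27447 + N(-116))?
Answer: 5*I*√1121 ≈ 167.41*I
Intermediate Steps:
N(Q) = 2 + 5*Q
√(-27447 + N(-116)) = √(-27447 + (2 + 5*(-116))) = √(-27447 + (2 - 580)) = √(-27447 - 578) = √(-28025) = 5*I*√1121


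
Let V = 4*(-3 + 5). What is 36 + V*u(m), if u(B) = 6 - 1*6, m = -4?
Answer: 36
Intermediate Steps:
u(B) = 0 (u(B) = 6 - 6 = 0)
V = 8 (V = 4*2 = 8)
36 + V*u(m) = 36 + 8*0 = 36 + 0 = 36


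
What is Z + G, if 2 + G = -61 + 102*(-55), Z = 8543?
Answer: 2870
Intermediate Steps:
G = -5673 (G = -2 + (-61 + 102*(-55)) = -2 + (-61 - 5610) = -2 - 5671 = -5673)
Z + G = 8543 - 5673 = 2870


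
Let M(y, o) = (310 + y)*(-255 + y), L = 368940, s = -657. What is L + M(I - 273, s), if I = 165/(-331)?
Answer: 38307894834/109561 ≈ 3.4965e+5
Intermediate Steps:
I = -165/331 (I = 165*(-1/331) = -165/331 ≈ -0.49849)
M(y, o) = (-255 + y)*(310 + y)
L + M(I - 273, s) = 368940 + (-79050 + (-165/331 - 273)² + 55*(-165/331 - 273)) = 368940 + (-79050 + (-90528/331)² + 55*(-90528/331)) = 368940 + (-79050 + 8195318784/109561 - 4979040/331) = 368940 - 2113540506/109561 = 38307894834/109561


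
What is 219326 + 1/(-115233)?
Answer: 25273592957/115233 ≈ 2.1933e+5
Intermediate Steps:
219326 + 1/(-115233) = 219326 - 1/115233 = 25273592957/115233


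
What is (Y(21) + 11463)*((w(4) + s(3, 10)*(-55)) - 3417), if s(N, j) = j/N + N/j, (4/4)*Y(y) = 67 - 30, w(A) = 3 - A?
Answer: -124815250/3 ≈ -4.1605e+7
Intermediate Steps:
Y(y) = 37 (Y(y) = 67 - 30 = 37)
s(N, j) = N/j + j/N
(Y(21) + 11463)*((w(4) + s(3, 10)*(-55)) - 3417) = (37 + 11463)*(((3 - 1*4) + (3/10 + 10/3)*(-55)) - 3417) = 11500*(((3 - 4) + (3*(1/10) + 10*(1/3))*(-55)) - 3417) = 11500*((-1 + (3/10 + 10/3)*(-55)) - 3417) = 11500*((-1 + (109/30)*(-55)) - 3417) = 11500*((-1 - 1199/6) - 3417) = 11500*(-1205/6 - 3417) = 11500*(-21707/6) = -124815250/3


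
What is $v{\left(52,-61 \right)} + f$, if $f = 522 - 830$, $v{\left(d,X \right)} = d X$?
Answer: $-3480$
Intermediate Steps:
$v{\left(d,X \right)} = X d$
$f = -308$ ($f = 522 - 830 = -308$)
$v{\left(52,-61 \right)} + f = \left(-61\right) 52 - 308 = -3172 - 308 = -3480$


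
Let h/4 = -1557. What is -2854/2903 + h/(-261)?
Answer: 1926110/84187 ≈ 22.879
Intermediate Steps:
h = -6228 (h = 4*(-1557) = -6228)
-2854/2903 + h/(-261) = -2854/2903 - 6228/(-261) = -2854*1/2903 - 6228*(-1/261) = -2854/2903 + 692/29 = 1926110/84187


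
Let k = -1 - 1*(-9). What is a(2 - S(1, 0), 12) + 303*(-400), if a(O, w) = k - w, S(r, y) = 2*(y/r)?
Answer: -121204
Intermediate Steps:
S(r, y) = 2*y/r
k = 8 (k = -1 + 9 = 8)
a(O, w) = 8 - w
a(2 - S(1, 0), 12) + 303*(-400) = (8 - 1*12) + 303*(-400) = (8 - 12) - 121200 = -4 - 121200 = -121204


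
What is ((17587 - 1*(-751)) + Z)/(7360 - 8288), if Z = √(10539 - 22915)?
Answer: -9169/464 - I*√3094/464 ≈ -19.761 - 0.11988*I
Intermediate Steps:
Z = 2*I*√3094 (Z = √(-12376) = 2*I*√3094 ≈ 111.25*I)
((17587 - 1*(-751)) + Z)/(7360 - 8288) = ((17587 - 1*(-751)) + 2*I*√3094)/(7360 - 8288) = ((17587 + 751) + 2*I*√3094)/(-928) = (18338 + 2*I*√3094)*(-1/928) = -9169/464 - I*√3094/464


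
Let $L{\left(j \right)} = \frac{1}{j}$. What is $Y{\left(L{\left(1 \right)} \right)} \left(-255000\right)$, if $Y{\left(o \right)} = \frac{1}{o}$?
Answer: $-255000$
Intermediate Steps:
$Y{\left(L{\left(1 \right)} \right)} \left(-255000\right) = \frac{1}{1^{-1}} \left(-255000\right) = 1^{-1} \left(-255000\right) = 1 \left(-255000\right) = -255000$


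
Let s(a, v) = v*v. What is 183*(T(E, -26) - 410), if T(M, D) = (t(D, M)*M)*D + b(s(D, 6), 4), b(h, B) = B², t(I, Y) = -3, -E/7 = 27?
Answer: -2769888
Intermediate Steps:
s(a, v) = v²
E = -189 (E = -7*27 = -189)
T(M, D) = 16 - 3*D*M (T(M, D) = (-3*M)*D + 4² = -3*D*M + 16 = 16 - 3*D*M)
183*(T(E, -26) - 410) = 183*((16 - 3*(-26)*(-189)) - 410) = 183*((16 - 14742) - 410) = 183*(-14726 - 410) = 183*(-15136) = -2769888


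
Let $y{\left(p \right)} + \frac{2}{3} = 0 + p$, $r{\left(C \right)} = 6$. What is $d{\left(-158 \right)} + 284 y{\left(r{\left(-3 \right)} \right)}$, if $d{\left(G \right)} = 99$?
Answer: $\frac{4841}{3} \approx 1613.7$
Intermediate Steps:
$y{\left(p \right)} = - \frac{2}{3} + p$ ($y{\left(p \right)} = - \frac{2}{3} + \left(0 + p\right) = - \frac{2}{3} + p$)
$d{\left(-158 \right)} + 284 y{\left(r{\left(-3 \right)} \right)} = 99 + 284 \left(- \frac{2}{3} + 6\right) = 99 + 284 \cdot \frac{16}{3} = 99 + \frac{4544}{3} = \frac{4841}{3}$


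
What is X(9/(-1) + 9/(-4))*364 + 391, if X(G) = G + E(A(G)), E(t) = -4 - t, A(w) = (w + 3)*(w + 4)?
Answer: -107727/4 ≈ -26932.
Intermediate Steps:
A(w) = (3 + w)*(4 + w)
X(G) = -16 - G² - 6*G (X(G) = G + (-4 - (12 + G² + 7*G)) = G + (-4 + (-12 - G² - 7*G)) = G + (-16 - G² - 7*G) = -16 - G² - 6*G)
X(9/(-1) + 9/(-4))*364 + 391 = (-16 - (9/(-1) + 9/(-4))² - 6*(9/(-1) + 9/(-4)))*364 + 391 = (-16 - (9*(-1) + 9*(-¼))² - 6*(9*(-1) + 9*(-¼)))*364 + 391 = (-16 - (-9 - 9/4)² - 6*(-9 - 9/4))*364 + 391 = (-16 - (-45/4)² - 6*(-45/4))*364 + 391 = (-16 - 1*2025/16 + 135/2)*364 + 391 = (-16 - 2025/16 + 135/2)*364 + 391 = -1201/16*364 + 391 = -109291/4 + 391 = -107727/4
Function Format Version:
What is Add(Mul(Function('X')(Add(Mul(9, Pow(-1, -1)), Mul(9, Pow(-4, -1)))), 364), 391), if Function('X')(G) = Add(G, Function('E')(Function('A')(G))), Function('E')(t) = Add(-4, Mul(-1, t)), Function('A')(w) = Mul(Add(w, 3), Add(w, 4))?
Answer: Rational(-107727, 4) ≈ -26932.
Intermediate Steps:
Function('A')(w) = Mul(Add(3, w), Add(4, w))
Function('X')(G) = Add(-16, Mul(-1, Pow(G, 2)), Mul(-6, G)) (Function('X')(G) = Add(G, Add(-4, Mul(-1, Add(12, Pow(G, 2), Mul(7, G))))) = Add(G, Add(-4, Add(-12, Mul(-1, Pow(G, 2)), Mul(-7, G)))) = Add(G, Add(-16, Mul(-1, Pow(G, 2)), Mul(-7, G))) = Add(-16, Mul(-1, Pow(G, 2)), Mul(-6, G)))
Add(Mul(Function('X')(Add(Mul(9, Pow(-1, -1)), Mul(9, Pow(-4, -1)))), 364), 391) = Add(Mul(Add(-16, Mul(-1, Pow(Add(Mul(9, Pow(-1, -1)), Mul(9, Pow(-4, -1))), 2)), Mul(-6, Add(Mul(9, Pow(-1, -1)), Mul(9, Pow(-4, -1))))), 364), 391) = Add(Mul(Add(-16, Mul(-1, Pow(Add(Mul(9, -1), Mul(9, Rational(-1, 4))), 2)), Mul(-6, Add(Mul(9, -1), Mul(9, Rational(-1, 4))))), 364), 391) = Add(Mul(Add(-16, Mul(-1, Pow(Add(-9, Rational(-9, 4)), 2)), Mul(-6, Add(-9, Rational(-9, 4)))), 364), 391) = Add(Mul(Add(-16, Mul(-1, Pow(Rational(-45, 4), 2)), Mul(-6, Rational(-45, 4))), 364), 391) = Add(Mul(Add(-16, Mul(-1, Rational(2025, 16)), Rational(135, 2)), 364), 391) = Add(Mul(Add(-16, Rational(-2025, 16), Rational(135, 2)), 364), 391) = Add(Mul(Rational(-1201, 16), 364), 391) = Add(Rational(-109291, 4), 391) = Rational(-107727, 4)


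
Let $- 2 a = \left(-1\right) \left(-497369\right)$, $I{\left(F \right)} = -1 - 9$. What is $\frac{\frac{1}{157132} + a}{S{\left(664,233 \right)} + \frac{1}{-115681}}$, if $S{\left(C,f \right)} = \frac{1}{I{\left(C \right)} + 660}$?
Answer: $- \frac{1469125005896565225}{9037525546} \approx -1.6256 \cdot 10^{8}$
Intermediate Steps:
$I{\left(F \right)} = -10$ ($I{\left(F \right)} = -1 - 9 = -10$)
$a = - \frac{497369}{2}$ ($a = - \frac{\left(-1\right) \left(-497369\right)}{2} = \left(- \frac{1}{2}\right) 497369 = - \frac{497369}{2} \approx -2.4868 \cdot 10^{5}$)
$S{\left(C,f \right)} = \frac{1}{650}$ ($S{\left(C,f \right)} = \frac{1}{-10 + 660} = \frac{1}{650}$)
$\frac{\frac{1}{157132} + a}{S{\left(664,233 \right)} + \frac{1}{-115681}} = \frac{\frac{1}{157132} - \frac{497369}{2}}{\frac{1}{650} + \frac{1}{-115681}} = \frac{\frac{1}{157132} - \frac{497369}{2}}{\frac{1}{650} - \frac{1}{115681}} = - \frac{39076292853}{157132 \cdot \frac{115031}{75192650}} = \left(- \frac{39076292853}{157132}\right) \frac{75192650}{115031} = - \frac{1469125005896565225}{9037525546}$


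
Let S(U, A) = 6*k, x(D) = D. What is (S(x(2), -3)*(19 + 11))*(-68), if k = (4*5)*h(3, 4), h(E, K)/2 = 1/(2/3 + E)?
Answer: -1468800/11 ≈ -1.3353e+5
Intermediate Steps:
h(E, K) = 2/(⅔ + E) (h(E, K) = 2/(2/3 + E) = 2/(2*(⅓) + E) = 2/(⅔ + E))
k = 120/11 (k = (4*5)*(6/(2 + 3*3)) = 20*(6/(2 + 9)) = 20*(6/11) = 120/11 ≈ 10.909)
S(U, A) = 720/11 (S(U, A) = 6*(120/11) = 720/11)
(S(x(2), -3)*(19 + 11))*(-68) = (720*(19 + 11)/11)*(-68) = ((720/11)*30)*(-68) = (21600/11)*(-68) = -1468800/11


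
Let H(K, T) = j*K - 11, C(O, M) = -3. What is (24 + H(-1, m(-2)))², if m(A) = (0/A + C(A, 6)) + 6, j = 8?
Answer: 25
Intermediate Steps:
m(A) = 3 (m(A) = (0/A - 3) + 6 = (0 - 3) + 6 = -3 + 6 = 3)
H(K, T) = -11 + 8*K (H(K, T) = 8*K - 11 = -11 + 8*K)
(24 + H(-1, m(-2)))² = (24 + (-11 + 8*(-1)))² = (24 + (-11 - 8))² = (24 - 19)² = 5² = 25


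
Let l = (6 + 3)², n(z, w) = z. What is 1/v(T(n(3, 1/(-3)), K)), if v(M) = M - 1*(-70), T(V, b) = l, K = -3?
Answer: 1/151 ≈ 0.0066225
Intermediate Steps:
l = 81 (l = 9² = 81)
T(V, b) = 81
v(M) = 70 + M (v(M) = M + 70 = 70 + M)
1/v(T(n(3, 1/(-3)), K)) = 1/(70 + 81) = 1/151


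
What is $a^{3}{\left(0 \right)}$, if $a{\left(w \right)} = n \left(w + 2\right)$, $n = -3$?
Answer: $-216$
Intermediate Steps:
$a{\left(w \right)} = -6 - 3 w$ ($a{\left(w \right)} = - 3 \left(w + 2\right) = - 3 \left(2 + w\right) = -6 - 3 w$)
$a^{3}{\left(0 \right)} = \left(-6 - 0\right)^{3} = \left(-6 + 0\right)^{3} = \left(-6\right)^{3} = -216$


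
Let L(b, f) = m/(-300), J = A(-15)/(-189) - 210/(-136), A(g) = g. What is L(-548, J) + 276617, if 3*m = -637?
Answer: 248955937/900 ≈ 2.7662e+5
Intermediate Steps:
m = -637/3 (m = (1/3)*(-637) = -637/3 ≈ -212.33)
J = 6955/4284 (J = -15/(-189) - 210/(-136) = -15*(-1/189) - 210*(-1/136) = 5/63 + 105/68 = 6955/4284 ≈ 1.6235)
L(b, f) = 637/900 (L(b, f) = -637/3/(-300) = -637/3*(-1/300) = 637/900)
L(-548, J) + 276617 = 637/900 + 276617 = 248955937/900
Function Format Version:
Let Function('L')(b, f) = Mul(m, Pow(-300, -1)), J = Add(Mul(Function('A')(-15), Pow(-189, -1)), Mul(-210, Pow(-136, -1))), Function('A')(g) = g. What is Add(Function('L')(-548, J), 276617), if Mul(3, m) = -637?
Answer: Rational(248955937, 900) ≈ 2.7662e+5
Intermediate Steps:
m = Rational(-637, 3) (m = Mul(Rational(1, 3), -637) = Rational(-637, 3) ≈ -212.33)
J = Rational(6955, 4284) (J = Add(Mul(-15, Pow(-189, -1)), Mul(-210, Pow(-136, -1))) = Add(Mul(-15, Rational(-1, 189)), Mul(-210, Rational(-1, 136))) = Add(Rational(5, 63), Rational(105, 68)) = Rational(6955, 4284) ≈ 1.6235)
Function('L')(b, f) = Rational(637, 900) (Function('L')(b, f) = Mul(Rational(-637, 3), Pow(-300, -1)) = Mul(Rational(-637, 3), Rational(-1, 300)) = Rational(637, 900))
Add(Function('L')(-548, J), 276617) = Add(Rational(637, 900), 276617) = Rational(248955937, 900)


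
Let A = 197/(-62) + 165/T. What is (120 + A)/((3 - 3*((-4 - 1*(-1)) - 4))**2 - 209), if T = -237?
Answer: 568787/1797566 ≈ 0.31642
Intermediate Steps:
A = -18973/4898 (A = 197/(-62) + 165/(-237) = 197*(-1/62) + 165*(-1/237) = -197/62 - 55/79 = -18973/4898 ≈ -3.8736)
(120 + A)/((3 - 3*((-4 - 1*(-1)) - 4))**2 - 209) = (120 - 18973/4898)/((3 - 3*((-4 - 1*(-1)) - 4))**2 - 209) = 568787/(4898*((3 - 3*((-4 + 1) - 4))**2 - 209)) = 568787/(4898*((3 - 3*(-3 - 4))**2 - 209)) = 568787/(4898*((3 - 3*(-7))**2 - 209)) = 568787/(4898*((3 + 21)**2 - 209)) = 568787/(4898*(24**2 - 209)) = 568787/(4898*(576 - 209)) = (568787/4898)/367 = (568787/4898)*(1/367) = 568787/1797566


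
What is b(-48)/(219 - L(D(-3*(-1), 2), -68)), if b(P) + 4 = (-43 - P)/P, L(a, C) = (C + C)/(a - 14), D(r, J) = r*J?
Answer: -197/9696 ≈ -0.020318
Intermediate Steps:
D(r, J) = J*r
L(a, C) = 2*C/(-14 + a) (L(a, C) = (2*C)/(-14 + a) = 2*C/(-14 + a))
b(P) = -4 + (-43 - P)/P
b(-48)/(219 - L(D(-3*(-1), 2), -68)) = (-5 - 43/(-48))/(219 - 2*(-68)/(-14 + 2*(-3*(-1)))) = (-5 - 43*(-1/48))/(219 - 2*(-68)/(-14 + 2*3)) = (-5 + 43/48)/(219 - 2*(-68)/(-14 + 6)) = -197/(48*(219 - 2*(-68)/(-8))) = -197/(48*(219 - 2*(-68)*(-1)/8)) = -197/(48*(219 - 1*17)) = -197/(48*(219 - 17)) = -197/48/202 = -197/48*1/202 = -197/9696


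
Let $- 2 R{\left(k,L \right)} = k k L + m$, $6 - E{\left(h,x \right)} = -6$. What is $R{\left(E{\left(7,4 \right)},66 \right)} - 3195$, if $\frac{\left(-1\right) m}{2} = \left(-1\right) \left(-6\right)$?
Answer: $-7941$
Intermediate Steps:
$E{\left(h,x \right)} = 12$ ($E{\left(h,x \right)} = 6 - -6 = 6 + 6 = 12$)
$m = -12$ ($m = - 2 \left(\left(-1\right) \left(-6\right)\right) = \left(-2\right) 6 = -12$)
$R{\left(k,L \right)} = 6 - \frac{L k^{2}}{2}$ ($R{\left(k,L \right)} = - \frac{k k L - 12}{2} = - \frac{k^{2} L - 12}{2} = - \frac{L k^{2} - 12}{2} = - \frac{-12 + L k^{2}}{2} = 6 - \frac{L k^{2}}{2}$)
$R{\left(E{\left(7,4 \right)},66 \right)} - 3195 = \left(6 - 33 \cdot 12^{2}\right) - 3195 = \left(6 - 33 \cdot 144\right) - 3195 = \left(6 - 4752\right) - 3195 = -4746 - 3195 = -7941$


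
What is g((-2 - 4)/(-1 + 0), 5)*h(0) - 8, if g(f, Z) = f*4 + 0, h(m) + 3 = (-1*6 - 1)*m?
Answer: -80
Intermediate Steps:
h(m) = -3 - 7*m (h(m) = -3 + (-1*6 - 1)*m = -3 + (-6 - 1)*m = -3 - 7*m)
g(f, Z) = 4*f (g(f, Z) = 4*f + 0 = 4*f)
g((-2 - 4)/(-1 + 0), 5)*h(0) - 8 = (4*((-2 - 4)/(-1 + 0)))*(-3 - 7*0) - 8 = (4*(-6/(-1)))*(-3 + 0) - 8 = (4*(-6*(-1)))*(-3) - 8 = (4*6)*(-3) - 8 = 24*(-3) - 8 = -72 - 8 = -80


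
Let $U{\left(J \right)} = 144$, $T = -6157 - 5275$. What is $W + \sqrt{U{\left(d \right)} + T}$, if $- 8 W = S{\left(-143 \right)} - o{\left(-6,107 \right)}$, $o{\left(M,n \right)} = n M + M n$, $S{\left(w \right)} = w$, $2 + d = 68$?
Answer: $- \frac{1141}{8} + 2 i \sqrt{2822} \approx -142.63 + 106.24 i$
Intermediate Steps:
$d = 66$ ($d = -2 + 68 = 66$)
$T = -11432$
$o{\left(M,n \right)} = 2 M n$ ($o{\left(M,n \right)} = M n + M n = 2 M n$)
$W = - \frac{1141}{8}$ ($W = - \frac{-143 - 2 \left(-6\right) 107}{8} = - \frac{-143 - -1284}{8} = - \frac{-143 + 1284}{8} = \left(- \frac{1}{8}\right) 1141 = - \frac{1141}{8} \approx -142.63$)
$W + \sqrt{U{\left(d \right)} + T} = - \frac{1141}{8} + \sqrt{144 - 11432} = - \frac{1141}{8} + \sqrt{-11288} = - \frac{1141}{8} + 2 i \sqrt{2822}$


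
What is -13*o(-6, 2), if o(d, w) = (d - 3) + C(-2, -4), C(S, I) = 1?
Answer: 104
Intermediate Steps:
o(d, w) = -2 + d (o(d, w) = (d - 3) + 1 = (-3 + d) + 1 = -2 + d)
-13*o(-6, 2) = -13*(-2 - 6) = -13*(-8) = 104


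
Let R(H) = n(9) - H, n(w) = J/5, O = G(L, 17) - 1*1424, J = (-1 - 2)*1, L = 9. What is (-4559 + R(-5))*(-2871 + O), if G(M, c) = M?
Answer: 97605078/5 ≈ 1.9521e+7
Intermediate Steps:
J = -3 (J = -3*1 = -3)
O = -1415 (O = 9 - 1*1424 = 9 - 1424 = -1415)
n(w) = -⅗ (n(w) = -3/5 = -3*⅕ = -⅗)
R(H) = -⅗ - H
(-4559 + R(-5))*(-2871 + O) = (-4559 + (-⅗ - 1*(-5)))*(-2871 - 1415) = (-4559 + (-⅗ + 5))*(-4286) = (-4559 + 22/5)*(-4286) = -22773/5*(-4286) = 97605078/5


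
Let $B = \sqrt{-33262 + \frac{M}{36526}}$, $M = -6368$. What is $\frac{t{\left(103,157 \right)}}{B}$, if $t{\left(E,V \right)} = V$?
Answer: $- \frac{157 i \sqrt{11094171464670}}{607467090} \approx - 0.86084 i$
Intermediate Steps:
$B = \frac{i \sqrt{11094171464670}}{18263}$ ($B = \sqrt{-33262 - \frac{6368}{36526}} = \sqrt{-33262 - \frac{3184}{18263}} = \sqrt{- \frac{607467090}{18263}} = \frac{i \sqrt{11094171464670}}{18263} \approx 182.38 i$)
$\frac{t{\left(103,157 \right)}}{B} = \frac{157}{\frac{1}{18263} i \sqrt{11094171464670}} = 157 \left(- \frac{i \sqrt{11094171464670}}{607467090}\right) = - \frac{157 i \sqrt{11094171464670}}{607467090}$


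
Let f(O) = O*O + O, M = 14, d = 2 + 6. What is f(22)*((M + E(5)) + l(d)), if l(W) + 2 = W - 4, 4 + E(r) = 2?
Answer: 7084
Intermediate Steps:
d = 8
E(r) = -2 (E(r) = -4 + 2 = -2)
l(W) = -6 + W (l(W) = -2 + (W - 4) = -2 + (-4 + W) = -6 + W)
f(O) = O + O² (f(O) = O² + O = O + O²)
f(22)*((M + E(5)) + l(d)) = (22*(1 + 22))*((14 - 2) + (-6 + 8)) = (22*23)*(12 + 2) = 506*14 = 7084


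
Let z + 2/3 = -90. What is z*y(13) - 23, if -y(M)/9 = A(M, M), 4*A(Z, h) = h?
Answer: 2629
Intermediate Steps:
A(Z, h) = h/4
y(M) = -9*M/4
z = -272/3 (z = -2/3 - 90 = -272/3 ≈ -90.667)
z*y(13) - 23 = -(-204)*13 - 23 = -272/3*(-117/4) - 23 = 2652 - 23 = 2629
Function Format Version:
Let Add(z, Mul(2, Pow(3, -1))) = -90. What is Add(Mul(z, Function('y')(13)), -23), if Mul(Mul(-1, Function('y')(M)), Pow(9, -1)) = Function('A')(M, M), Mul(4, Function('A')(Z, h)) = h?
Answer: 2629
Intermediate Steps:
Function('A')(Z, h) = Mul(Rational(1, 4), h)
Function('y')(M) = Mul(Rational(-9, 4), M) (Function('y')(M) = Mul(-9, Mul(Rational(1, 4), M)) = Mul(Rational(-9, 4), M))
z = Rational(-272, 3) (z = Add(Rational(-2, 3), -90) = Rational(-272, 3) ≈ -90.667)
Add(Mul(z, Function('y')(13)), -23) = Add(Mul(Rational(-272, 3), Mul(Rational(-9, 4), 13)), -23) = Add(Mul(Rational(-272, 3), Rational(-117, 4)), -23) = Add(2652, -23) = 2629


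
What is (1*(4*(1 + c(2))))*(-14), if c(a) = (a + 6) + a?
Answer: -616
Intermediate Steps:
c(a) = 6 + 2*a (c(a) = (6 + a) + a = 6 + 2*a)
(1*(4*(1 + c(2))))*(-14) = (1*(4*(1 + (6 + 2*2))))*(-14) = (1*(4*(1 + (6 + 4))))*(-14) = (1*(4*(1 + 10)))*(-14) = (1*(4*11))*(-14) = (1*44)*(-14) = 44*(-14) = -616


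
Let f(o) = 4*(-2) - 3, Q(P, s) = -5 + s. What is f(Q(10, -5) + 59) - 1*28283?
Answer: -28294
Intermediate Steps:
f(o) = -11 (f(o) = -8 - 3 = -11)
f(Q(10, -5) + 59) - 1*28283 = -11 - 1*28283 = -11 - 28283 = -28294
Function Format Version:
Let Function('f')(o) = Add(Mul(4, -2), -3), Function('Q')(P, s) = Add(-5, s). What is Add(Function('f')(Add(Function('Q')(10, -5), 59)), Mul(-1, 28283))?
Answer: -28294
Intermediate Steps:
Function('f')(o) = -11 (Function('f')(o) = Add(-8, -3) = -11)
Add(Function('f')(Add(Function('Q')(10, -5), 59)), Mul(-1, 28283)) = Add(-11, Mul(-1, 28283)) = Add(-11, -28283) = -28294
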